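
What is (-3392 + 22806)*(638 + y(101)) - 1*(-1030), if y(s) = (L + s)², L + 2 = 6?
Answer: 226426512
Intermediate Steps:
L = 4 (L = -2 + 6 = 4)
y(s) = (4 + s)²
(-3392 + 22806)*(638 + y(101)) - 1*(-1030) = (-3392 + 22806)*(638 + (4 + 101)²) - 1*(-1030) = 19414*(638 + 105²) + 1030 = 19414*(638 + 11025) + 1030 = 19414*11663 + 1030 = 226425482 + 1030 = 226426512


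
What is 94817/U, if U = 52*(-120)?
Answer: -94817/6240 ≈ -15.195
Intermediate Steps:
U = -6240
94817/U = 94817/(-6240) = 94817*(-1/6240) = -94817/6240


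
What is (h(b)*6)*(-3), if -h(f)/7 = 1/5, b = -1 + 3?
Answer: 126/5 ≈ 25.200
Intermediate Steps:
b = 2
h(f) = -7/5
(h(b)*6)*(-3) = -7/5*6*(-3) = -42/5*(-3) = 126/5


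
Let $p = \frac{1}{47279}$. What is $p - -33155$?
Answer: $\frac{1567535246}{47279} \approx 33155.0$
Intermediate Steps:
$p = \frac{1}{47279} \approx 2.1151 \cdot 10^{-5}$
$p - -33155 = \frac{1}{47279} - -33155 = \frac{1}{47279} + 33155 = \frac{1567535246}{47279}$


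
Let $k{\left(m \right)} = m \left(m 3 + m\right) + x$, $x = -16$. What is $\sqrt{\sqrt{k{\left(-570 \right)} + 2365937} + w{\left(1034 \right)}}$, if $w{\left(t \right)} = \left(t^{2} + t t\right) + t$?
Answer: $\sqrt{2139346 + \sqrt{3665521}} \approx 1463.3$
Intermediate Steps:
$k{\left(m \right)} = -16 + 4 m^{2}$ ($k{\left(m \right)} = m \left(m 3 + m\right) - 16 = m \left(3 m + m\right) - 16 = m 4 m - 16 = 4 m^{2} - 16 = -16 + 4 m^{2}$)
$w{\left(t \right)} = t + 2 t^{2}$ ($w{\left(t \right)} = \left(t^{2} + t^{2}\right) + t = 2 t^{2} + t = t + 2 t^{2}$)
$\sqrt{\sqrt{k{\left(-570 \right)} + 2365937} + w{\left(1034 \right)}} = \sqrt{\sqrt{\left(-16 + 4 \left(-570\right)^{2}\right) + 2365937} + 1034 \left(1 + 2 \cdot 1034\right)} = \sqrt{\sqrt{\left(-16 + 4 \cdot 324900\right) + 2365937} + 1034 \left(1 + 2068\right)} = \sqrt{\sqrt{\left(-16 + 1299600\right) + 2365937} + 1034 \cdot 2069} = \sqrt{\sqrt{1299584 + 2365937} + 2139346} = \sqrt{\sqrt{3665521} + 2139346} = \sqrt{2139346 + \sqrt{3665521}}$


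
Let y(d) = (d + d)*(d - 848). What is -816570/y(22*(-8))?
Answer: -408285/180224 ≈ -2.2654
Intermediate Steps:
y(d) = 2*d*(-848 + d) (y(d) = (2*d)*(-848 + d) = 2*d*(-848 + d))
-816570/y(22*(-8)) = -816570*(-1/(352*(-848 + 22*(-8)))) = -816570*(-1/(352*(-848 - 176))) = -816570/(2*(-176)*(-1024)) = -816570/360448 = -816570*1/360448 = -408285/180224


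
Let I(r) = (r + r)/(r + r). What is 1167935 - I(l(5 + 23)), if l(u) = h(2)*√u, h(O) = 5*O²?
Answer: 1167934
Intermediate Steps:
l(u) = 20*√u (l(u) = (5*2²)*√u = (5*4)*√u = 20*√u)
I(r) = 1 (I(r) = (2*r)/((2*r)) = (2*r)*(1/(2*r)) = 1)
1167935 - I(l(5 + 23)) = 1167935 - 1*1 = 1167935 - 1 = 1167934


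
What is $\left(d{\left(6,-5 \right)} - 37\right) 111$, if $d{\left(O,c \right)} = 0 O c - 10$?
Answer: $-5217$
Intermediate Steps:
$d{\left(O,c \right)} = -10$ ($d{\left(O,c \right)} = 0 c - 10 = 0 - 10 = -10$)
$\left(d{\left(6,-5 \right)} - 37\right) 111 = \left(-10 - 37\right) 111 = \left(-47\right) 111 = -5217$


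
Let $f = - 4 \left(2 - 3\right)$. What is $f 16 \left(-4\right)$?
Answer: $-256$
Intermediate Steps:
$f = 4$ ($f = \left(-4\right) \left(-1\right) = 4$)
$f 16 \left(-4\right) = 4 \cdot 16 \left(-4\right) = 4 \left(-64\right) = -256$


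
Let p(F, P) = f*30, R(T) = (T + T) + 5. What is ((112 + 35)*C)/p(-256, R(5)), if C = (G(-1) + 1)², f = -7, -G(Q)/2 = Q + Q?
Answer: -35/2 ≈ -17.500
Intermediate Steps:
R(T) = 5 + 2*T (R(T) = 2*T + 5 = 5 + 2*T)
G(Q) = -4*Q (G(Q) = -2*(Q + Q) = -4*Q)
C = 25 (C = (-4*(-1) + 1)² = (4 + 1)² = 5² = 25)
p(F, P) = -210 (p(F, P) = -7*30 = -210)
((112 + 35)*C)/p(-256, R(5)) = ((112 + 35)*25)/(-210) = (147*25)*(-1/210) = 3675*(-1/210) = -35/2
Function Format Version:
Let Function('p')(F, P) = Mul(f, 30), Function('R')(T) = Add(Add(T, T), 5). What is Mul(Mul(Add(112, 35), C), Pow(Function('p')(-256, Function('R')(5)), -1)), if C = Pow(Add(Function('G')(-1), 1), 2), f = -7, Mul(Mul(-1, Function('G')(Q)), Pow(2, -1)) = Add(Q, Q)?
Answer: Rational(-35, 2) ≈ -17.500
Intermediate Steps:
Function('R')(T) = Add(5, Mul(2, T)) (Function('R')(T) = Add(Mul(2, T), 5) = Add(5, Mul(2, T)))
Function('G')(Q) = Mul(-4, Q) (Function('G')(Q) = Mul(-2, Add(Q, Q)) = Mul(-2, Mul(2, Q)) = Mul(-4, Q))
C = 25 (C = Pow(Add(Mul(-4, -1), 1), 2) = Pow(Add(4, 1), 2) = Pow(5, 2) = 25)
Function('p')(F, P) = -210 (Function('p')(F, P) = Mul(-7, 30) = -210)
Mul(Mul(Add(112, 35), C), Pow(Function('p')(-256, Function('R')(5)), -1)) = Mul(Mul(Add(112, 35), 25), Pow(-210, -1)) = Mul(Mul(147, 25), Rational(-1, 210)) = Mul(3675, Rational(-1, 210)) = Rational(-35, 2)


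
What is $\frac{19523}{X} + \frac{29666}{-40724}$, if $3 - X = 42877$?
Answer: $- \frac{258369342}{218250097} \approx -1.1838$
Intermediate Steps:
$X = -42874$ ($X = 3 - 42877 = -42874$)
$\frac{19523}{X} + \frac{29666}{-40724} = \frac{19523}{-42874} + \frac{29666}{-40724} = 19523 \left(- \frac{1}{42874}\right) + 29666 \left(- \frac{1}{40724}\right) = - \frac{19523}{42874} - \frac{14833}{20362} = - \frac{258369342}{218250097}$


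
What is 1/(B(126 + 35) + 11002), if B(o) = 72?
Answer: 1/11074 ≈ 9.0302e-5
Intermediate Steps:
1/(B(126 + 35) + 11002) = 1/(72 + 11002) = 1/11074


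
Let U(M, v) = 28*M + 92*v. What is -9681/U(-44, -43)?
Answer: 9681/5188 ≈ 1.8660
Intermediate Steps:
-9681/U(-44, -43) = -9681/(28*(-44) + 92*(-43)) = -9681/(-1232 - 3956) = -9681/(-5188) = -9681*(-1/5188) = 9681/5188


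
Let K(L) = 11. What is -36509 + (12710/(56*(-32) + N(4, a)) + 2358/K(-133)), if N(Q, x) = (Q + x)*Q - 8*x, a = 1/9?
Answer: -3192161699/87934 ≈ -36302.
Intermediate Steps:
a = ⅑ (a = 1*(⅑) = ⅑ ≈ 0.11111)
N(Q, x) = -8*x + Q*(Q + x) (N(Q, x) = Q*(Q + x) - 8*x = -8*x + Q*(Q + x))
-36509 + (12710/(56*(-32) + N(4, a)) + 2358/K(-133)) = -36509 + (12710/(56*(-32) + (4² - 8*⅑ + 4*(⅑))) + 2358/11) = -36509 + (12710/(-1792 + (16 - 8/9 + 4/9)) + 2358*(1/11)) = -36509 + (12710/(-1792 + 140/9) + 2358/11) = -36509 + (12710/(-15988/9) + 2358/11) = -36509 + (12710*(-9/15988) + 2358/11) = -36509 + (-57195/7994 + 2358/11) = -36509 + 18220707/87934 = -3192161699/87934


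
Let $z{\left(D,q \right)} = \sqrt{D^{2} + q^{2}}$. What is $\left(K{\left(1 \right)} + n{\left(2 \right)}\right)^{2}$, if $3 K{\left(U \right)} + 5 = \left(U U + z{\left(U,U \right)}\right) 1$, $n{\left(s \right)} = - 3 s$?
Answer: $\frac{\left(-22 + \sqrt{2}\right)^{2}}{9} \approx 47.086$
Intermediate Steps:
$K{\left(U \right)} = - \frac{5}{3} + \frac{U^{2}}{3} + \frac{\sqrt{2} \sqrt{U^{2}}}{3}$ ($K{\left(U \right)} = - \frac{5}{3} + \frac{\left(U U + \sqrt{U^{2} + U^{2}}\right) 1}{3} = - \frac{5}{3} + \frac{\left(U^{2} + \sqrt{2 U^{2}}\right) 1}{3} = - \frac{5}{3} + \frac{\left(U^{2} + \sqrt{2} \sqrt{U^{2}}\right) 1}{3} = - \frac{5}{3} + \frac{U^{2} + \sqrt{2} \sqrt{U^{2}}}{3} = - \frac{5}{3} + \left(\frac{U^{2}}{3} + \frac{\sqrt{2} \sqrt{U^{2}}}{3}\right) = - \frac{5}{3} + \frac{U^{2}}{3} + \frac{\sqrt{2} \sqrt{U^{2}}}{3}$)
$\left(K{\left(1 \right)} + n{\left(2 \right)}\right)^{2} = \left(\left(- \frac{5}{3} + \frac{1^{2}}{3} + \frac{\sqrt{2} \sqrt{1^{2}}}{3}\right) - 6\right)^{2} = \left(\left(- \frac{5}{3} + \frac{1}{3} \cdot 1 + \frac{\sqrt{2} \sqrt{1}}{3}\right) - 6\right)^{2} = \left(\left(- \frac{5}{3} + \frac{1}{3} + \frac{1}{3} \sqrt{2} \cdot 1\right) - 6\right)^{2} = \left(\left(- \frac{5}{3} + \frac{1}{3} + \frac{\sqrt{2}}{3}\right) - 6\right)^{2} = \left(\left(- \frac{4}{3} + \frac{\sqrt{2}}{3}\right) - 6\right)^{2} = \left(- \frac{22}{3} + \frac{\sqrt{2}}{3}\right)^{2}$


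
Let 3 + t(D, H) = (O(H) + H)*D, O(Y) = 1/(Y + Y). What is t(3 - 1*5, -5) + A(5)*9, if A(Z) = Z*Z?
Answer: 1161/5 ≈ 232.20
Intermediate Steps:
A(Z) = Z²
O(Y) = 1/(2*Y)
t(D, H) = -3 + D*(H + 1/(2*H)) (t(D, H) = -3 + (1/(2*H) + H)*D = -3 + (H + 1/(2*H))*D = -3 + D*(H + 1/(2*H)))
t(3 - 1*5, -5) + A(5)*9 = (-3 + (3 - 1*5)*(-5) + (½)*(3 - 1*5)/(-5)) + 5²*9 = (-3 + (3 - 5)*(-5) + (½)*(3 - 5)*(-⅕)) + 25*9 = (-3 - 2*(-5) + (½)*(-2)*(-⅕)) + 225 = (-3 + 10 + ⅕) + 225 = 36/5 + 225 = 1161/5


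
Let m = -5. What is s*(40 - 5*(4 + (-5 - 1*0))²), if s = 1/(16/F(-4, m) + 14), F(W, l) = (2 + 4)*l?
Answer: 525/202 ≈ 2.5990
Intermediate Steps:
F(W, l) = 6*l
s = 15/202 (s = 1/(16/((6*(-5))) + 14) = 1/(16/(-30) + 14) = 1/(16*(-1/30) + 14) = 1/(-8/15 + 14) = 1/(202/15) = 15/202 ≈ 0.074257)
s*(40 - 5*(4 + (-5 - 1*0))²) = 15*(40 - 5*(4 + (-5 - 1*0))²)/202 = 15*(40 - 5*(4 + (-5 + 0))²)/202 = 15*(40 - 5*(4 - 5)²)/202 = 15*(40 - 5*(-1)²)/202 = 15*(40 - 5*1)/202 = 15*(40 - 5)/202 = (15/202)*35 = 525/202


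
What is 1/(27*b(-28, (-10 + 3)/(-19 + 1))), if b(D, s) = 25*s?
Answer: 2/525 ≈ 0.0038095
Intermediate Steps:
1/(27*b(-28, (-10 + 3)/(-19 + 1))) = 1/(27*(25*((-10 + 3)/(-19 + 1)))) = 1/(27*(25*(-7/(-18)))) = 1/(27*(25*(-7*(-1/18)))) = 1/(27*(25*(7/18))) = 1/(27*(175/18)) = 1/(525/2) = 2/525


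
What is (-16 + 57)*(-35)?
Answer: -1435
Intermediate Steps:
(-16 + 57)*(-35) = 41*(-35) = -1435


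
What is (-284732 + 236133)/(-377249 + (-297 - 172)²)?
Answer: 48599/157288 ≈ 0.30898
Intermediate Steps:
(-284732 + 236133)/(-377249 + (-297 - 172)²) = -48599/(-377249 + (-469)²) = -48599/(-377249 + 219961) = -48599/(-157288) = -48599*(-1/157288) = 48599/157288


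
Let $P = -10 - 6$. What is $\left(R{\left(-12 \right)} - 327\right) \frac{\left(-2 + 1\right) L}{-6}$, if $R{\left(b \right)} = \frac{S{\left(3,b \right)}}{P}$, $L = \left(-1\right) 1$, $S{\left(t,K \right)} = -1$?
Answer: $\frac{5231}{96} \approx 54.49$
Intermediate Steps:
$P = -16$
$L = -1$
$R{\left(b \right)} = \frac{1}{16}$ ($R{\left(b \right)} = - \frac{1}{-16} = \left(-1\right) \left(- \frac{1}{16}\right) = \frac{1}{16}$)
$\left(R{\left(-12 \right)} - 327\right) \frac{\left(-2 + 1\right) L}{-6} = \left(\frac{1}{16} - 327\right) \frac{\left(-2 + 1\right) \left(-1\right)}{-6} = - \frac{5231 \left(-1\right) \left(-1\right) \left(- \frac{1}{6}\right)}{16} = - \frac{5231 \cdot 1 \left(- \frac{1}{6}\right)}{16} = \left(- \frac{5231}{16}\right) \left(- \frac{1}{6}\right) = \frac{5231}{96}$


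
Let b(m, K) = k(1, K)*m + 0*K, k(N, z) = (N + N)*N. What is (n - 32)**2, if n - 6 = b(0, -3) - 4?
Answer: 900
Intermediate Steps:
k(N, z) = 2*N**2 (k(N, z) = (2*N)*N = 2*N**2)
b(m, K) = 2*m (b(m, K) = (2*1**2)*m + 0*K = (2*1)*m + 0 = 2*m + 0 = 2*m)
n = 2 (n = 6 + (2*0 - 4) = 6 + (0 - 4) = 6 - 4 = 2)
(n - 32)**2 = (2 - 32)**2 = (-30)**2 = 900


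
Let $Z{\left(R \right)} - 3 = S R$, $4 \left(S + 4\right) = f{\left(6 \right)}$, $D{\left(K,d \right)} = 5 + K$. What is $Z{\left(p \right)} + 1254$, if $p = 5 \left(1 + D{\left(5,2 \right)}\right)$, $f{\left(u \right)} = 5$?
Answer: $\frac{4423}{4} \approx 1105.8$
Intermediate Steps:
$S = - \frac{11}{4}$ ($S = -4 + \frac{1}{4} \cdot 5 = -4 + \frac{5}{4} = - \frac{11}{4} \approx -2.75$)
$p = 55$ ($p = 5 \left(1 + \left(5 + 5\right)\right) = 5 \left(1 + 10\right) = 5 \cdot 11 = 55$)
$Z{\left(R \right)} = 3 - \frac{11 R}{4}$
$Z{\left(p \right)} + 1254 = \left(3 - \frac{605}{4}\right) + 1254 = - \frac{593}{4} + 1254 = \frac{4423}{4}$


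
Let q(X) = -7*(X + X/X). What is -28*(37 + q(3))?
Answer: -252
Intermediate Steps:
q(X) = -7 - 7*X (q(X) = -7*(X + 1) = -7*(1 + X) = -7 - 7*X)
-28*(37 + q(3)) = -28*(37 + (-7 - 7*3)) = -28*(37 + (-7 - 21)) = -28*(37 - 28) = -28*9 = -252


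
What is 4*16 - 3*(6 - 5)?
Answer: 61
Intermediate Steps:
4*16 - 3*(6 - 5) = 64 - 3*1 = 64 - 3 = 61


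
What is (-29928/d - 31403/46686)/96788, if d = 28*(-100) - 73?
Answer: 42161219/418776317544 ≈ 0.00010068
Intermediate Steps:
d = -2873 (d = -2800 - 73 = -2873)
(-29928/d - 31403/46686)/96788 = (-29928/(-2873) - 31403/46686)/96788 = (-29928*(-1/2873) - 31403*1/46686)*(1/96788) = (29928/2873 - 1013/1506)*(1/96788) = (42161219/4326738)*(1/96788) = 42161219/418776317544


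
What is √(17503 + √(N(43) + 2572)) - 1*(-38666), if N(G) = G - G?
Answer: 38666 + √(17503 + 2*√643) ≈ 38799.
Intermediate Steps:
N(G) = 0
√(17503 + √(N(43) + 2572)) - 1*(-38666) = √(17503 + √(0 + 2572)) - 1*(-38666) = √(17503 + √2572) + 38666 = √(17503 + 2*√643) + 38666 = 38666 + √(17503 + 2*√643)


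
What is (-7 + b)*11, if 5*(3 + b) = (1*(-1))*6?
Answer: -616/5 ≈ -123.20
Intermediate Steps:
b = -21/5 (b = -3 + ((1*(-1))*6)/5 = -3 + (-1*6)/5 = -3 + (⅕)*(-6) = -3 - 6/5 = -21/5 ≈ -4.2000)
(-7 + b)*11 = (-7 - 21/5)*11 = -56/5*11 = -616/5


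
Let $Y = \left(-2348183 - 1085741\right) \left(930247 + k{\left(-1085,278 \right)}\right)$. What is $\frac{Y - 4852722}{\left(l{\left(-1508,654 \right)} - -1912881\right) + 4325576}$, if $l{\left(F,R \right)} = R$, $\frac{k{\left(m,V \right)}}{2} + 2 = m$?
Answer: $- \frac{3186937001174}{6239111} \approx -5.108 \cdot 10^{5}$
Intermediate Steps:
$k{\left(m,V \right)} = -4 + 2 m$
$Y = -3186932148452$ ($Y = \left(-2348183 - 1085741\right) \left(930247 + \left(-4 + 2 \left(-1085\right)\right)\right) = - 3433924 \left(930247 - 2174\right) = \left(-3433924\right) 928073 = -3186932148452$)
$\frac{Y - 4852722}{\left(l{\left(-1508,654 \right)} - -1912881\right) + 4325576} = \frac{-3186932148452 - 4852722}{\left(654 - -1912881\right) + 4325576} = - \frac{3186937001174}{\left(654 + 1912881\right) + 4325576} = - \frac{3186937001174}{1913535 + 4325576} = - \frac{3186937001174}{6239111}$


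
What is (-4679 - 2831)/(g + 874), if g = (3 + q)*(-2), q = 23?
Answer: -3755/411 ≈ -9.1362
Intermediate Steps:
g = -52 (g = (3 + 23)*(-2) = 26*(-2) = -52)
(-4679 - 2831)/(g + 874) = (-4679 - 2831)/(-52 + 874) = -7510/822 = -7510*1/822 = -3755/411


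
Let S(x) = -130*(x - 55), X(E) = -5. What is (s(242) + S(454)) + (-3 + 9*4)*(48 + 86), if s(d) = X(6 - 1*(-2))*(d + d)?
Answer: -49868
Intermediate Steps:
s(d) = -10*d (s(d) = -5*(d + d) = -10*d)
S(x) = 7150 - 130*x (S(x) = -130*(-55 + x) = 7150 - 130*x)
(s(242) + S(454)) + (-3 + 9*4)*(48 + 86) = (-10*242 + (7150 - 130*454)) + (-3 + 9*4)*(48 + 86) = (-2420 + (7150 - 59020)) + (-3 + 36)*134 = (-2420 - 51870) + 33*134 = -54290 + 4422 = -49868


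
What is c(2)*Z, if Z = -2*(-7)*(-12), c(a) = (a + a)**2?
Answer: -2688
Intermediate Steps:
c(a) = 4*a**2 (c(a) = (2*a)**2 = 4*a**2)
Z = -168 (Z = 14*(-12) = -168)
c(2)*Z = (4*2**2)*(-168) = (4*4)*(-168) = 16*(-168) = -2688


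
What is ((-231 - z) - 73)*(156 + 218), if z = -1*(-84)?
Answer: -145112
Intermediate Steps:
z = 84
((-231 - z) - 73)*(156 + 218) = ((-231 - 1*84) - 73)*(156 + 218) = ((-231 - 84) - 73)*374 = (-315 - 73)*374 = -388*374 = -145112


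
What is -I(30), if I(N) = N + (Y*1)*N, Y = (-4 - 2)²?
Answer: -1110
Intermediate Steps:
Y = 36 (Y = (-6)² = 36)
I(N) = 37*N (I(N) = N + (36*1)*N = N + 36*N = 37*N)
-I(30) = -37*30 = -1*1110 = -1110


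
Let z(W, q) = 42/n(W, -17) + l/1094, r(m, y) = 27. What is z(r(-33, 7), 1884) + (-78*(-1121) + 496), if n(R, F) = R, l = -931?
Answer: 865805101/9846 ≈ 87935.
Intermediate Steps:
z(W, q) = -931/1094 + 42/W (z(W, q) = 42/W - 931/1094 = -931/1094 + 42/W)
z(r(-33, 7), 1884) + (-78*(-1121) + 496) = (-931/1094 + 42/27) + (-78*(-1121) + 496) = (-931/1094 + 42*(1/27)) + (87438 + 496) = (-931/1094 + 14/9) + 87934 = 6937/9846 + 87934 = 865805101/9846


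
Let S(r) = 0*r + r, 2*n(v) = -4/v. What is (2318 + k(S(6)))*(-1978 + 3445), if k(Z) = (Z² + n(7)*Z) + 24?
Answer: 24402078/7 ≈ 3.4860e+6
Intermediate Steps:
n(v) = -2/v (n(v) = (-4/v)/2 = -2/v)
S(r) = r (S(r) = 0 + r = r)
k(Z) = 24 + Z² - 2*Z/7 (k(Z) = (Z² + (-2/7)*Z) + 24 = (Z² + (-2*⅐)*Z) + 24 = (Z² - 2*Z/7) + 24 = 24 + Z² - 2*Z/7)
(2318 + k(S(6)))*(-1978 + 3445) = (2318 + (24 + 6² - 2/7*6))*(-1978 + 3445) = (2318 + (24 + 36 - 12/7))*1467 = (2318 + 408/7)*1467 = (16634/7)*1467 = 24402078/7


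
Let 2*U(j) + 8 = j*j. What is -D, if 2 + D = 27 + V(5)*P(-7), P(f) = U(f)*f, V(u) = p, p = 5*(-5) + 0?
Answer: -7225/2 ≈ -3612.5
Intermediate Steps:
U(j) = -4 + j²/2 (U(j) = -4 + (j*j)/2 = -4 + j²/2)
p = -25 (p = -25 + 0 = -25)
V(u) = -25
P(f) = f*(-4 + f²/2) (P(f) = (-4 + f²/2)*f = f*(-4 + f²/2))
D = 7225/2 (D = -2 + (27 - 25*(-7)*(-8 + (-7)²)/2) = -2 + (27 - 25*(-7)*(-8 + 49)/2) = -2 + (27 - 25*(-7)*41/2) = -2 + (27 - 25*(-287/2)) = -2 + (27 + 7175/2) = -2 + 7229/2 = 7225/2 ≈ 3612.5)
-D = -1*7225/2 = -7225/2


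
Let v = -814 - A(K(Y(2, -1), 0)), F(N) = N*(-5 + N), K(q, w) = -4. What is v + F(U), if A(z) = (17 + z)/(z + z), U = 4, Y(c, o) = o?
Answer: -6531/8 ≈ -816.38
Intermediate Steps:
A(z) = (17 + z)/(2*z) (A(z) = (17 + z)/((2*z)) = (17 + z)*(1/(2*z)) = (17 + z)/(2*z))
v = -6499/8 (v = -814 - (17 - 4)/(2*(-4)) = -814 - (-1)*13/(2*4) = -814 - 1*(-13/8) = -814 + 13/8 = -6499/8 ≈ -812.38)
v + F(U) = -6499/8 + 4*(-5 + 4) = -6499/8 + 4*(-1) = -6499/8 - 4 = -6531/8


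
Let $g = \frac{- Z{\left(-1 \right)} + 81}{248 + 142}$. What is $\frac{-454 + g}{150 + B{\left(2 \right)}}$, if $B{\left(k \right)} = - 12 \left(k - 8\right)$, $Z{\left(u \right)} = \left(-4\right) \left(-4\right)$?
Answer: $- \frac{2723}{1332} \approx -2.0443$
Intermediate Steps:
$Z{\left(u \right)} = 16$
$B{\left(k \right)} = 96 - 12 k$ ($B{\left(k \right)} = - 12 \left(-8 + k\right) = 96 - 12 k$)
$g = \frac{1}{6}$ ($g = \frac{\left(-1\right) 16 + 81}{248 + 142} = \frac{-16 + 81}{390} = 65 \cdot \frac{1}{390} = \frac{1}{6} \approx 0.16667$)
$\frac{-454 + g}{150 + B{\left(2 \right)}} = \frac{-454 + \frac{1}{6}}{150 + \left(96 - 24\right)} = - \frac{2723}{6 \left(150 + \left(96 - 24\right)\right)} = - \frac{2723}{6 \left(150 + 72\right)} = - \frac{2723}{6 \cdot 222} = \left(- \frac{2723}{6}\right) \frac{1}{222} = - \frac{2723}{1332}$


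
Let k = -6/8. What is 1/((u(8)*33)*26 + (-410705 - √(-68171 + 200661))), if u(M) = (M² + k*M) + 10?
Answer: -352361/124158141831 + √132490/124158141831 ≈ -2.8351e-6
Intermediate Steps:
k = -¾ (k = -6*⅛ = -¾ ≈ -0.75000)
u(M) = 10 + M² - 3*M/4 (u(M) = (M² - 3*M/4) + 10 = 10 + M² - 3*M/4)
1/((u(8)*33)*26 + (-410705 - √(-68171 + 200661))) = 1/(((10 + 8² - ¾*8)*33)*26 + (-410705 - √(-68171 + 200661))) = 1/(((10 + 64 - 6)*33)*26 + (-410705 - √132490)) = 1/((68*33)*26 + (-410705 - √132490)) = 1/(2244*26 + (-410705 - √132490)) = 1/(58344 + (-410705 - √132490)) = 1/(-352361 - √132490)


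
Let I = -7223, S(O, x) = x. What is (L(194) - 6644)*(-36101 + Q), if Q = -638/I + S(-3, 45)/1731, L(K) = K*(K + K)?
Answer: -10325536526180400/4167671 ≈ -2.4775e+9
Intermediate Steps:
L(K) = 2*K**2 (L(K) = K*(2*K) = 2*K**2)
Q = 476471/4167671 (Q = -638/(-7223) + 45/1731 = -638*(-1/7223) + 45*(1/1731) = 638/7223 + 15/577 = 476471/4167671 ≈ 0.11433)
(L(194) - 6644)*(-36101 + Q) = (2*194**2 - 6644)*(-36101 + 476471/4167671) = (2*37636 - 6644)*(-150456614300/4167671) = (75272 - 6644)*(-150456614300/4167671) = 68628*(-150456614300/4167671) = -10325536526180400/4167671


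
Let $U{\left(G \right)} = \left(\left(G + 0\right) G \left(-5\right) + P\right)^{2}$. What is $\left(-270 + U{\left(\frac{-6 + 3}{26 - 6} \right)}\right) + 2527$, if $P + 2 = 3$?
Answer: $\frac{14449841}{6400} \approx 2257.8$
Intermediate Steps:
$P = 1$ ($P = -2 + 3 = 1$)
$U{\left(G \right)} = \left(1 - 5 G^{2}\right)^{2}$ ($U{\left(G \right)} = \left(\left(G + 0\right) G \left(-5\right) + 1\right)^{2} = \left(G G \left(-5\right) + 1\right)^{2} = \left(G^{2} \left(-5\right) + 1\right)^{2} = \left(- 5 G^{2} + 1\right)^{2} = \left(1 - 5 G^{2}\right)^{2}$)
$\left(-270 + U{\left(\frac{-6 + 3}{26 - 6} \right)}\right) + 2527 = \left(-270 + \left(-1 + 5 \left(\frac{-6 + 3}{26 - 6}\right)^{2}\right)^{2}\right) + 2527 = \left(-270 + \left(-1 + 5 \left(- \frac{3}{20}\right)^{2}\right)^{2}\right) + 2527 = \left(-270 + \left(-1 + 5 \cdot \frac{9}{400}\right)^{2}\right) + 2527 = \left(-270 + \left(-1 + \frac{9}{80}\right)^{2}\right) + 2527 = \left(-270 + \left(- \frac{71}{80}\right)^{2}\right) + 2527 = \left(-270 + \frac{5041}{6400}\right) + 2527 = - \frac{1722959}{6400} + 2527 = \frac{14449841}{6400}$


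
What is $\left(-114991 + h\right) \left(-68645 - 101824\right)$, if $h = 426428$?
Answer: $-53090353953$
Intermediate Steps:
$\left(-114991 + h\right) \left(-68645 - 101824\right) = \left(-114991 + 426428\right) \left(-68645 - 101824\right) = 311437 \left(-170469\right) = -53090353953$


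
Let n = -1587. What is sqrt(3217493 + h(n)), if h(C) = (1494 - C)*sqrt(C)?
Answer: sqrt(3217493 + 70863*I*sqrt(3)) ≈ 1794.1 + 34.207*I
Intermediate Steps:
h(C) = sqrt(C)*(1494 - C)
sqrt(3217493 + h(n)) = sqrt(3217493 + sqrt(-1587)*(1494 - 1*(-1587))) = sqrt(3217493 + (23*I*sqrt(3))*(1494 + 1587)) = sqrt(3217493 + (23*I*sqrt(3))*3081) = sqrt(3217493 + 70863*I*sqrt(3))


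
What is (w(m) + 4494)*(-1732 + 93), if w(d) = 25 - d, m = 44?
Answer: -7334525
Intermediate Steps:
(w(m) + 4494)*(-1732 + 93) = ((25 - 1*44) + 4494)*(-1732 + 93) = ((25 - 44) + 4494)*(-1639) = (-19 + 4494)*(-1639) = 4475*(-1639) = -7334525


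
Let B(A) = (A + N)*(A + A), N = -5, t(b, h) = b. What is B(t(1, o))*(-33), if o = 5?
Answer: 264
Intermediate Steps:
B(A) = 2*A*(-5 + A) (B(A) = (A - 5)*(A + A) = (-5 + A)*(2*A) = 2*A*(-5 + A))
B(t(1, o))*(-33) = (2*1*(-5 + 1))*(-33) = (2*1*(-4))*(-33) = -8*(-33) = 264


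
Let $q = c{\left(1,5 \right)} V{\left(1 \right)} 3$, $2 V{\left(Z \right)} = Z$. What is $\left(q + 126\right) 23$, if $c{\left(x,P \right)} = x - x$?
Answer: $2898$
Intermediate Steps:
$c{\left(x,P \right)} = 0$
$V{\left(Z \right)} = \frac{Z}{2}$
$q = 0$ ($q = 0 \cdot \frac{1}{2} \cdot 1 \cdot 3 = 0 \cdot \frac{1}{2} \cdot 3 = 0 \cdot 3 = 0$)
$\left(q + 126\right) 23 = \left(0 + 126\right) 23 = 126 \cdot 23 = 2898$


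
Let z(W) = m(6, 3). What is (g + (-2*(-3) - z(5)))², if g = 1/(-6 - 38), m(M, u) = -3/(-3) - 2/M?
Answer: 491401/17424 ≈ 28.203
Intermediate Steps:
m(M, u) = 1 - 2/M (m(M, u) = -3*(-⅓) - 2/M = 1 - 2/M)
z(W) = ⅔ (z(W) = (-2 + 6)/6 = (⅙)*4 = ⅔)
g = -1/44 (g = 1/(-44) = -1/44 ≈ -0.022727)
(g + (-2*(-3) - z(5)))² = (-1/44 + (-2*(-3) - 1*⅔))² = (-1/44 + (6 - ⅔))² = (-1/44 + 16/3)² = (701/132)² = 491401/17424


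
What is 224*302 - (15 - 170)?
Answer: 67803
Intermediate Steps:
224*302 - (15 - 170) = 67648 - 1*(-155) = 67648 + 155 = 67803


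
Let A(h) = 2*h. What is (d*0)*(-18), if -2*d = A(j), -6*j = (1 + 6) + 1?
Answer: 0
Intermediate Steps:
j = -4/3 (j = -((1 + 6) + 1)/6 = -(7 + 1)/6 = -⅙*8 = -4/3 ≈ -1.3333)
d = 4/3 (d = -(-4)/3 = -½*(-8/3) = 4/3 ≈ 1.3333)
(d*0)*(-18) = ((4/3)*0)*(-18) = 0*(-18) = 0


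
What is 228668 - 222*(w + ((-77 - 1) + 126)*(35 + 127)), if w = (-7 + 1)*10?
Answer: -1484284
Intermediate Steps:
w = -60 (w = -6*10 = -60)
228668 - 222*(w + ((-77 - 1) + 126)*(35 + 127)) = 228668 - 222*(-60 + ((-77 - 1) + 126)*(35 + 127)) = 228668 - 222*(-60 + (-78 + 126)*162) = 228668 - 222*(-60 + 48*162) = 228668 - 222*(-60 + 7776) = 228668 - 222*7716 = 228668 - 1712952 = -1484284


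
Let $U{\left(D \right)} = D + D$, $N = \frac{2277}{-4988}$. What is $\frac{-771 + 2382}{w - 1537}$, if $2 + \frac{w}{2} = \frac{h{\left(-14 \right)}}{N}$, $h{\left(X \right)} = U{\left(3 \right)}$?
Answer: $- \frac{1222749}{1189571} \approx -1.0279$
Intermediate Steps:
$N = - \frac{2277}{4988}$ ($N = 2277 \left(- \frac{1}{4988}\right) = - \frac{2277}{4988} \approx -0.4565$)
$U{\left(D \right)} = 2 D$
$h{\left(X \right)} = 6$ ($h{\left(X \right)} = 2 \cdot 3 = 6$)
$w = - \frac{22988}{759}$ ($w = -4 + 2 \frac{6}{- \frac{2277}{4988}} = -4 + 2 \cdot 6 \left(- \frac{4988}{2277}\right) = -4 + 2 \left(- \frac{9976}{759}\right) = -4 - \frac{19952}{759} = - \frac{22988}{759} \approx -30.287$)
$\frac{-771 + 2382}{w - 1537} = \frac{-771 + 2382}{- \frac{22988}{759} - 1537} = \frac{1611}{- \frac{1189571}{759}} = 1611 \left(- \frac{759}{1189571}\right) = - \frac{1222749}{1189571}$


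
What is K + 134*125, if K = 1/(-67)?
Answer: 1122249/67 ≈ 16750.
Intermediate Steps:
K = -1/67 ≈ -0.014925
K + 134*125 = -1/67 + 134*125 = -1/67 + 16750 = 1122249/67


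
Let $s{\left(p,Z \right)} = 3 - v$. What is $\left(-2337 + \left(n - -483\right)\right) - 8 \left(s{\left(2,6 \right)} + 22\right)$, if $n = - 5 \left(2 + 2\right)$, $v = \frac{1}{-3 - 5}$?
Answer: $-2075$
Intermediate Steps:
$v = - \frac{1}{8}$ ($v = \frac{1}{-8} = - \frac{1}{8} \approx -0.125$)
$n = -20$ ($n = \left(-5\right) 4 = -20$)
$s{\left(p,Z \right)} = \frac{25}{8}$ ($s{\left(p,Z \right)} = 3 - - \frac{1}{8} = 3 + \frac{1}{8} = \frac{25}{8}$)
$\left(-2337 + \left(n - -483\right)\right) - 8 \left(s{\left(2,6 \right)} + 22\right) = \left(-2337 - -463\right) - 8 \left(\frac{25}{8} + 22\right) = \left(-2337 + \left(-20 + 483\right)\right) - 201 = \left(-2337 + 463\right) - 201 = -1874 - 201 = -2075$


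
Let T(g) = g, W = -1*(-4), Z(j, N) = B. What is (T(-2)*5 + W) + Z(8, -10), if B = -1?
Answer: -7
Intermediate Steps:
Z(j, N) = -1
W = 4
(T(-2)*5 + W) + Z(8, -10) = (-2*5 + 4) - 1 = (-10 + 4) - 1 = -6 - 1 = -7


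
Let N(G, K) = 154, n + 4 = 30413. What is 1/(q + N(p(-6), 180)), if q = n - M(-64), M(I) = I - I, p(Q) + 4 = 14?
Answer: 1/30563 ≈ 3.2719e-5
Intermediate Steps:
n = 30409 (n = -4 + 30413 = 30409)
p(Q) = 10 (p(Q) = -4 + 14 = 10)
M(I) = 0
q = 30409 (q = 30409 - 1*0 = 30409 + 0 = 30409)
1/(q + N(p(-6), 180)) = 1/(30409 + 154) = 1/30563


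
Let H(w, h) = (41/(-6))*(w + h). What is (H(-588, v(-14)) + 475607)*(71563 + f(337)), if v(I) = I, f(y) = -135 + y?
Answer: 103281460930/3 ≈ 3.4427e+10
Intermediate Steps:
H(w, h) = -41*h/6 - 41*w/6 (H(w, h) = (41*(-⅙))*(h + w) = -41*(h + w)/6 = -41*h/6 - 41*w/6)
(H(-588, v(-14)) + 475607)*(71563 + f(337)) = ((-41/6*(-14) - 41/6*(-588)) + 475607)*(71563 + (-135 + 337)) = ((287/3 + 4018) + 475607)*(71563 + 202) = (12341/3 + 475607)*71765 = (1439162/3)*71765 = 103281460930/3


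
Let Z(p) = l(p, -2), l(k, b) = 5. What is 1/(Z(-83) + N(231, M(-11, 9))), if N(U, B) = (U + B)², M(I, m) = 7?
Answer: 1/56649 ≈ 1.7653e-5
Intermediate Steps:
Z(p) = 5
N(U, B) = (B + U)²
1/(Z(-83) + N(231, M(-11, 9))) = 1/(5 + (7 + 231)²) = 1/(5 + 238²) = 1/(5 + 56644) = 1/56649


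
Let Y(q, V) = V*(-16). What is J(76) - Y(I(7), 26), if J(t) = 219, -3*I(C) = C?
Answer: 635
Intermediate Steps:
I(C) = -C/3
Y(q, V) = -16*V
J(76) - Y(I(7), 26) = 219 - (-16)*26 = 219 - 1*(-416) = 219 + 416 = 635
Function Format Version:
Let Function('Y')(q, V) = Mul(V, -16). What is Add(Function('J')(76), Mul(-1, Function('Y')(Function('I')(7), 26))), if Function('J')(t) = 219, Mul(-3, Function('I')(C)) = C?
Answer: 635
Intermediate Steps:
Function('I')(C) = Mul(Rational(-1, 3), C)
Function('Y')(q, V) = Mul(-16, V)
Add(Function('J')(76), Mul(-1, Function('Y')(Function('I')(7), 26))) = Add(219, Mul(-1, Mul(-16, 26))) = Add(219, Mul(-1, -416)) = Add(219, 416) = 635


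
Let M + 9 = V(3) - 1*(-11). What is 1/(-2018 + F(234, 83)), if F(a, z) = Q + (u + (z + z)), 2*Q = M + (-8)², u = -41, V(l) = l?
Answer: -2/3717 ≈ -0.00053807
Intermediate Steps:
M = 5 (M = -9 + (3 - 1*(-11)) = -9 + (3 + 11) = -9 + 14 = 5)
Q = 69/2 (Q = (5 + (-8)²)/2 = (5 + 64)/2 = (½)*69 = 69/2 ≈ 34.500)
F(a, z) = -13/2 + 2*z (F(a, z) = 69/2 + (-41 + (z + z)) = 69/2 + (-41 + 2*z) = -13/2 + 2*z)
1/(-2018 + F(234, 83)) = 1/(-2018 + (-13/2 + 2*83)) = 1/(-2018 + (-13/2 + 166)) = 1/(-2018 + 319/2) = 1/(-3717/2) = -2/3717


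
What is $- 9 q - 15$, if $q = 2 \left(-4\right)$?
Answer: $57$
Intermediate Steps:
$q = -8$
$- 9 q - 15 = \left(-9\right) \left(-8\right) - 15 = 72 - 15 = 57$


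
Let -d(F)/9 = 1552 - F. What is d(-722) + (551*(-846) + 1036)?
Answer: -485576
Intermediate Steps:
d(F) = -13968 + 9*F (d(F) = -9*(1552 - F) = -13968 + 9*F)
d(-722) + (551*(-846) + 1036) = (-13968 + 9*(-722)) + (551*(-846) + 1036) = (-13968 - 6498) + (-466146 + 1036) = -20466 - 465110 = -485576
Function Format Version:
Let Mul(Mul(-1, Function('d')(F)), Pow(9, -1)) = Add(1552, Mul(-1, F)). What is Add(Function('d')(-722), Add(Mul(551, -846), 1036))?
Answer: -485576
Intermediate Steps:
Function('d')(F) = Add(-13968, Mul(9, F)) (Function('d')(F) = Mul(-9, Add(1552, Mul(-1, F))) = Add(-13968, Mul(9, F)))
Add(Function('d')(-722), Add(Mul(551, -846), 1036)) = Add(Add(-13968, Mul(9, -722)), Add(Mul(551, -846), 1036)) = Add(Add(-13968, -6498), Add(-466146, 1036)) = Add(-20466, -465110) = -485576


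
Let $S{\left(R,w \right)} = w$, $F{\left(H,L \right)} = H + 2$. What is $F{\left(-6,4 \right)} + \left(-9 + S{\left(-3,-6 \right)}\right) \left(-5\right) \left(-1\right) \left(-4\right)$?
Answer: $296$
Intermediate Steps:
$F{\left(H,L \right)} = 2 + H$
$F{\left(-6,4 \right)} + \left(-9 + S{\left(-3,-6 \right)}\right) \left(-5\right) \left(-1\right) \left(-4\right) = \left(2 - 6\right) + \left(-9 - 6\right) \left(-5\right) \left(-1\right) \left(-4\right) = -4 - 15 \cdot 5 \left(-4\right) = -4 - -300 = -4 + 300 = 296$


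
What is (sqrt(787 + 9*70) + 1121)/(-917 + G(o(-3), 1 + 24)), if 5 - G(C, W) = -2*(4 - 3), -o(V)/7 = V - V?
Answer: -1121/910 - sqrt(1417)/910 ≈ -1.2732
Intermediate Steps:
o(V) = 0 (o(V) = -7*(V - V) = -7*0 = 0)
G(C, W) = 7 (G(C, W) = 5 - (-2)*(4 - 3) = 5 - (-2) = 5 - 1*(-2) = 5 + 2 = 7)
(sqrt(787 + 9*70) + 1121)/(-917 + G(o(-3), 1 + 24)) = (sqrt(787 + 9*70) + 1121)/(-917 + 7) = (sqrt(787 + 630) + 1121)/(-910) = (sqrt(1417) + 1121)*(-1/910) = (1121 + sqrt(1417))*(-1/910) = -1121/910 - sqrt(1417)/910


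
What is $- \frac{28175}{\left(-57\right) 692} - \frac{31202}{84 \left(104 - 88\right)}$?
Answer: $- \frac{49702687}{2208864} \approx -22.501$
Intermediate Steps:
$- \frac{28175}{\left(-57\right) 692} - \frac{31202}{84 \left(104 - 88\right)} = - \frac{28175}{-39444} - \frac{31202}{84 \cdot 16} = \left(-28175\right) \left(- \frac{1}{39444}\right) - \frac{31202}{1344} = \frac{28175}{39444} - \frac{15601}{672} = - \frac{49702687}{2208864}$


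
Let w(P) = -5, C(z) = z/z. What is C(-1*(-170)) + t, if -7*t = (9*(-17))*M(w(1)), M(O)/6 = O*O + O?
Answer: 18367/7 ≈ 2623.9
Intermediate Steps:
C(z) = 1
M(O) = 6*O + 6*O² (M(O) = 6*(O*O + O) = 6*(O² + O) = 6*(O + O²) = 6*O + 6*O²)
t = 18360/7 (t = -9*(-17)*6*(-5)*(1 - 5)/7 = -(-153)*6*(-5)*(-4)/7 = -(-153)*120/7 = -⅐*(-18360) = 18360/7 ≈ 2622.9)
C(-1*(-170)) + t = 1 + 18360/7 = 18367/7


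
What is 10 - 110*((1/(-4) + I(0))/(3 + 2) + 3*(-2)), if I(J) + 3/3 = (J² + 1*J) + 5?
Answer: 1175/2 ≈ 587.50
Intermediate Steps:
I(J) = 4 + J + J² (I(J) = -1 + ((J² + 1*J) + 5) = -1 + ((J² + J) + 5) = -1 + ((J + J²) + 5) = -1 + (5 + J + J²) = 4 + J + J²)
10 - 110*((1/(-4) + I(0))/(3 + 2) + 3*(-2)) = 10 - 110*((1/(-4) + (4 + 0 + 0²))/(3 + 2) + 3*(-2)) = 10 - 110*((-¼ + (4 + 0 + 0))/5 - 6) = 10 - 110*((-¼ + 4)*(⅕) - 6) = 10 - 110*((15/4)*(⅕) - 6) = 10 - 110*(¾ - 6) = 10 - 110*(-21/4) = 10 + 1155/2 = 1175/2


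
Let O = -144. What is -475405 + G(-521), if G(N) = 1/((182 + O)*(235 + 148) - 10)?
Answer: -6914290319/14544 ≈ -4.7541e+5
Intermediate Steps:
G(N) = 1/14544 (G(N) = 1/((182 - 144)*(235 + 148) - 10) = 1/(38*383 - 10) = 1/(14554 - 10) = 1/14544)
-475405 + G(-521) = -475405 + 1/14544 = -6914290319/14544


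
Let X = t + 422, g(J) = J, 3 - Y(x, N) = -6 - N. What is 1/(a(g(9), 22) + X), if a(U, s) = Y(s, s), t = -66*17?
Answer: -1/669 ≈ -0.0014948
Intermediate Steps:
t = -1122
Y(x, N) = 9 + N (Y(x, N) = 3 - (-6 - N) = 3 + (6 + N) = 9 + N)
a(U, s) = 9 + s
X = -700 (X = -1122 + 422 = -700)
1/(a(g(9), 22) + X) = 1/((9 + 22) - 700) = 1/(31 - 700) = 1/(-669) = -1/669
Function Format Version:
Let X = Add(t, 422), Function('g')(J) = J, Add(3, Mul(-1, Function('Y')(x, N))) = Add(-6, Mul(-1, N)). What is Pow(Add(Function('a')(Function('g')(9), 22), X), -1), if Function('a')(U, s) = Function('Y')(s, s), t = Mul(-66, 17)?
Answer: Rational(-1, 669) ≈ -0.0014948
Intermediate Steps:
t = -1122
Function('Y')(x, N) = Add(9, N) (Function('Y')(x, N) = Add(3, Mul(-1, Add(-6, Mul(-1, N)))) = Add(3, Add(6, N)) = Add(9, N))
Function('a')(U, s) = Add(9, s)
X = -700 (X = Add(-1122, 422) = -700)
Pow(Add(Function('a')(Function('g')(9), 22), X), -1) = Pow(Add(Add(9, 22), -700), -1) = Pow(Add(31, -700), -1) = Pow(-669, -1) = Rational(-1, 669)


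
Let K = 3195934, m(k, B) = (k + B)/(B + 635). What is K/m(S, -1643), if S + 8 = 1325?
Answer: 1610750736/163 ≈ 9.8819e+6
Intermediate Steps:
S = 1317 (S = -8 + 1325 = 1317)
m(k, B) = (B + k)/(635 + B)
K/m(S, -1643) = 3195934/(((-1643 + 1317)/(635 - 1643))) = 3195934/((-326/(-1008))) = 3195934/((-1/1008*(-326))) = 3195934/(163/504) = 3195934*(504/163) = 1610750736/163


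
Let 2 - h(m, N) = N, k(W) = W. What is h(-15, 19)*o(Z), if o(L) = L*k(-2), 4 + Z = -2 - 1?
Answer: -238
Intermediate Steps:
h(m, N) = 2 - N
Z = -7 (Z = -4 + (-2 - 1) = -4 - 3 = -7)
o(L) = -2*L (o(L) = L*(-2) = -2*L)
h(-15, 19)*o(Z) = (2 - 1*19)*(-2*(-7)) = (2 - 19)*14 = -17*14 = -238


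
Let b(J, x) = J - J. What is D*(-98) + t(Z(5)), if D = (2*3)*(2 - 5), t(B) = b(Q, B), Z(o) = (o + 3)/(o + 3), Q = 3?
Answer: 1764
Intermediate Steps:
b(J, x) = 0
Z(o) = 1 (Z(o) = (3 + o)/(3 + o) = 1)
t(B) = 0
D = -18 (D = 6*(-3) = -18)
D*(-98) + t(Z(5)) = -18*(-98) + 0 = 1764 + 0 = 1764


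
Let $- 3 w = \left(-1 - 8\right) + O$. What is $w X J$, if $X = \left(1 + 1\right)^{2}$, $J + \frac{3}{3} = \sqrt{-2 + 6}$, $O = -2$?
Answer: $\frac{44}{3} \approx 14.667$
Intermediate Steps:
$J = 1$ ($J = -1 + \sqrt{-2 + 6} = -1 + \sqrt{4} = -1 + 2 = 1$)
$w = \frac{11}{3}$ ($w = - \frac{\left(-1 - 8\right) - 2}{3} = - \frac{-9 - 2}{3} = \left(- \frac{1}{3}\right) \left(-11\right) = \frac{11}{3} \approx 3.6667$)
$X = 4$ ($X = 2^{2} = 4$)
$w X J = \frac{11}{3} \cdot 4 \cdot 1 = \frac{44}{3} \cdot 1 = \frac{44}{3}$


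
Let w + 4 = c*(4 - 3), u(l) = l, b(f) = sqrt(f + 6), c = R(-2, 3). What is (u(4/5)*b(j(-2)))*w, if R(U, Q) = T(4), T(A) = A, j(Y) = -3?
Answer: 0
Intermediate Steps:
R(U, Q) = 4
c = 4
b(f) = sqrt(6 + f)
w = 0 (w = -4 + 4*(4 - 3) = -4 + 4*1 = -4 + 4 = 0)
(u(4/5)*b(j(-2)))*w = ((4/5)*sqrt(6 - 3))*0 = ((4*(1/5))*sqrt(3))*0 = (4*sqrt(3)/5)*0 = 0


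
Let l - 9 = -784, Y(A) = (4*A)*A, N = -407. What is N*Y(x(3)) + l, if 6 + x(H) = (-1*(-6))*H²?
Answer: -3751687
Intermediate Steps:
x(H) = -6 + 6*H² (x(H) = -6 + (-1*(-6))*H² = -6 + 6*H²)
Y(A) = 4*A²
l = -775 (l = 9 - 784 = -775)
N*Y(x(3)) + l = -1628*(-6 + 6*3²)² - 775 = -1628*(-6 + 6*9)² - 775 = -1628*(-6 + 54)² - 775 = -1628*48² - 775 = -1628*2304 - 775 = -407*9216 - 775 = -3750912 - 775 = -3751687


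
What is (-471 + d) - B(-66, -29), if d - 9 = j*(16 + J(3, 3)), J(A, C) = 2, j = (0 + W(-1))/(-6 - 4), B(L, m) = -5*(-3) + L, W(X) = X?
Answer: -2046/5 ≈ -409.20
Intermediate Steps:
B(L, m) = 15 + L
j = ⅒ (j = (0 - 1)/(-6 - 4) = -1/(-10) = -1*(-⅒) = ⅒ ≈ 0.10000)
d = 54/5 (d = 9 + (16 + 2)/10 = 9 + (⅒)*18 = 9 + 9/5 = 54/5 ≈ 10.800)
(-471 + d) - B(-66, -29) = (-471 + 54/5) - (15 - 66) = -2301/5 - 1*(-51) = -2301/5 + 51 = -2046/5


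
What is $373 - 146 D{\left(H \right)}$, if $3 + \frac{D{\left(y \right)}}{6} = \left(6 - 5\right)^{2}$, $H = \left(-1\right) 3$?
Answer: $2125$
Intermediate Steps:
$H = -3$
$D{\left(y \right)} = -12$ ($D{\left(y \right)} = -18 + 6 \left(6 - 5\right)^{2} = -18 + 6 \cdot 1^{2} = -18 + 6 \cdot 1 = -18 + 6 = -12$)
$373 - 146 D{\left(H \right)} = 373 - -1752 = 373 + 1752 = 2125$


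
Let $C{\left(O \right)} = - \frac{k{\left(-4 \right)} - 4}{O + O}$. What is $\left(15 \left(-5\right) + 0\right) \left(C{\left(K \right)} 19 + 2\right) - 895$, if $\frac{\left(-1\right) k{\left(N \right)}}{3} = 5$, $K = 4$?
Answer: $- \frac{35435}{8} \approx -4429.4$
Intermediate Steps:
$k{\left(N \right)} = -15$ ($k{\left(N \right)} = \left(-3\right) 5 = -15$)
$C{\left(O \right)} = \frac{19}{2 O}$ ($C{\left(O \right)} = - \frac{-15 - 4}{O + O} = - \frac{-19}{2 O} = \frac{19}{2 O}$)
$\left(15 \left(-5\right) + 0\right) \left(C{\left(K \right)} 19 + 2\right) - 895 = \left(15 \left(-5\right) + 0\right) \left(\frac{19}{2 \cdot 4} \cdot 19 + 2\right) - 895 = \left(-75 + 0\right) \left(\frac{19}{2} \cdot \frac{1}{4} \cdot 19 + 2\right) - 895 = - 75 \left(\frac{19}{8} \cdot 19 + 2\right) - 895 = - 75 \left(\frac{361}{8} + 2\right) - 895 = \left(-75\right) \frac{377}{8} - 895 = - \frac{28275}{8} - 895 = - \frac{35435}{8}$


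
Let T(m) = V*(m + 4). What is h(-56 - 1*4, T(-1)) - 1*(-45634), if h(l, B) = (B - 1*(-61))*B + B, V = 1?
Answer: 45829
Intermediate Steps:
T(m) = 4 + m (T(m) = 1*(m + 4) = 1*(4 + m) = 4 + m)
h(l, B) = B + B*(61 + B) (h(l, B) = (B + 61)*B + B = (61 + B)*B + B = B*(61 + B) + B = B + B*(61 + B))
h(-56 - 1*4, T(-1)) - 1*(-45634) = (4 - 1)*(62 + (4 - 1)) - 1*(-45634) = 3*(62 + 3) + 45634 = 3*65 + 45634 = 195 + 45634 = 45829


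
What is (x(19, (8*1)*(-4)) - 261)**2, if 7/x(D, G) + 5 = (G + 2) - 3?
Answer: 98505625/1444 ≈ 68217.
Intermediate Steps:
x(D, G) = 7/(-6 + G) (x(D, G) = 7/(-5 + ((G + 2) - 3)) = 7/(-5 + ((2 + G) - 3)) = 7/(-5 + (-1 + G)) = 7/(-6 + G))
(x(19, (8*1)*(-4)) - 261)**2 = (7/(-6 + (8*1)*(-4)) - 261)**2 = (7/(-6 + 8*(-4)) - 261)**2 = (7/(-6 - 32) - 261)**2 = (7/(-38) - 261)**2 = (7*(-1/38) - 261)**2 = (-7/38 - 261)**2 = (-9925/38)**2 = 98505625/1444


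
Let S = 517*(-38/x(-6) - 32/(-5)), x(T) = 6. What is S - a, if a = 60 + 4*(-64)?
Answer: 3457/15 ≈ 230.47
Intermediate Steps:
a = -196 (a = 60 - 256 = -196)
S = 517/15 (S = 517*(-38/6 - 32/(-5)) = 517*(-38*⅙ - 32*(-⅕)) = 517*(-19/3 + 32/5) = 517*(1/15) = 517/15 ≈ 34.467)
S - a = 517/15 - 1*(-196) = 517/15 + 196 = 3457/15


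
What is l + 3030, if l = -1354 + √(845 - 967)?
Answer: 1676 + I*√122 ≈ 1676.0 + 11.045*I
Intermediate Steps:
l = -1354 + I*√122 (l = -1354 + √(-122) = -1354 + I*√122 ≈ -1354.0 + 11.045*I)
l + 3030 = (-1354 + I*√122) + 3030 = 1676 + I*√122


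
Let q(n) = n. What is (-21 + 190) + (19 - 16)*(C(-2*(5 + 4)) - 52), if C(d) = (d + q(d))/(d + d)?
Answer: 16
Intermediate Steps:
C(d) = 1 (C(d) = (d + d)/(d + d) = (2*d)/((2*d)) = (2*d)*(1/(2*d)) = 1)
(-21 + 190) + (19 - 16)*(C(-2*(5 + 4)) - 52) = (-21 + 190) + (19 - 16)*(1 - 52) = 169 + 3*(-51) = 169 - 153 = 16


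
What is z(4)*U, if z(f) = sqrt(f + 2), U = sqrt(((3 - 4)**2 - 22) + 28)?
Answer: sqrt(42) ≈ 6.4807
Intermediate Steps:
U = sqrt(7) (U = sqrt(((-1)**2 - 22) + 28) = sqrt((1 - 22) + 28) = sqrt(-21 + 28) = sqrt(7) ≈ 2.6458)
z(f) = sqrt(2 + f)
z(4)*U = sqrt(2 + 4)*sqrt(7) = sqrt(6)*sqrt(7) = sqrt(42)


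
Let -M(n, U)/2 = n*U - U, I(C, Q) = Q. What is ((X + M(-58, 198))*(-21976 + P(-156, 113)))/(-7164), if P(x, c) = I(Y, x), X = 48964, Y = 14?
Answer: 400190824/1791 ≈ 2.2345e+5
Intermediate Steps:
M(n, U) = 2*U - 2*U*n (M(n, U) = -2*(n*U - U) = -2*(U*n - U) = -2*(-U + U*n) = 2*U - 2*U*n)
P(x, c) = x
((X + M(-58, 198))*(-21976 + P(-156, 113)))/(-7164) = ((48964 + 2*198*(1 - 1*(-58)))*(-21976 - 156))/(-7164) = ((48964 + 2*198*(1 + 58))*(-22132))*(-1/7164) = ((48964 + 2*198*59)*(-22132))*(-1/7164) = ((48964 + 23364)*(-22132))*(-1/7164) = (72328*(-22132))*(-1/7164) = -1600763296*(-1/7164) = 400190824/1791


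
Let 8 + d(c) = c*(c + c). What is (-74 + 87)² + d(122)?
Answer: 29929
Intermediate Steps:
d(c) = -8 + 2*c² (d(c) = -8 + c*(c + c) = -8 + c*(2*c) = -8 + 2*c²)
(-74 + 87)² + d(122) = (-74 + 87)² + (-8 + 2*122²) = 13² + (-8 + 2*14884) = 169 + (-8 + 29768) = 169 + 29760 = 29929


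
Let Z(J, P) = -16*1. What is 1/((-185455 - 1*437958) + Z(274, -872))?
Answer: -1/623429 ≈ -1.6040e-6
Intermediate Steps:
Z(J, P) = -16
1/((-185455 - 1*437958) + Z(274, -872)) = 1/((-185455 - 1*437958) - 16) = 1/((-185455 - 437958) - 16) = 1/(-623413 - 16) = 1/(-623429) = -1/623429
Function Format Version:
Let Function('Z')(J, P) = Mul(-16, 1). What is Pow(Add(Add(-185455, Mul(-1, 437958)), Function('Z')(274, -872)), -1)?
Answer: Rational(-1, 623429) ≈ -1.6040e-6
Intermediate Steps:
Function('Z')(J, P) = -16
Pow(Add(Add(-185455, Mul(-1, 437958)), Function('Z')(274, -872)), -1) = Pow(Add(Add(-185455, Mul(-1, 437958)), -16), -1) = Pow(Add(Add(-185455, -437958), -16), -1) = Pow(Add(-623413, -16), -1) = Pow(-623429, -1) = Rational(-1, 623429)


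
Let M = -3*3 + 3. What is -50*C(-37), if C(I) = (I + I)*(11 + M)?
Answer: 18500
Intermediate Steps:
M = -6 (M = -9 + 3 = -6)
C(I) = 10*I (C(I) = (I + I)*(11 - 6) = (2*I)*5 = 10*I)
-50*C(-37) = -500*(-37) = -50*(-370) = 18500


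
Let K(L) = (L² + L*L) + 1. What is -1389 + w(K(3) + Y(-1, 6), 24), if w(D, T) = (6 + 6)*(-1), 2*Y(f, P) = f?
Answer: -1401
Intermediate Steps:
K(L) = 1 + 2*L² (K(L) = (L² + L²) + 1 = 2*L² + 1 = 1 + 2*L²)
Y(f, P) = f/2
w(D, T) = -12 (w(D, T) = 12*(-1) = -12)
-1389 + w(K(3) + Y(-1, 6), 24) = -1389 - 12 = -1401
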